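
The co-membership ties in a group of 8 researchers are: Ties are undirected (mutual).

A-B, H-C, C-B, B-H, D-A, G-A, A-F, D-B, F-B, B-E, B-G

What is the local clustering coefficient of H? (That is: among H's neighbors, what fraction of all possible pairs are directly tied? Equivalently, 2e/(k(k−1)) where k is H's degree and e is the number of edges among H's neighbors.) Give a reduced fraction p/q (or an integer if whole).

1

H's neighbors: B and C (k = 2).
Possible neighbor pairs: C(2,2) = 1. Edges among them: B–C → e = 1.
Clustering(H) = 1/1.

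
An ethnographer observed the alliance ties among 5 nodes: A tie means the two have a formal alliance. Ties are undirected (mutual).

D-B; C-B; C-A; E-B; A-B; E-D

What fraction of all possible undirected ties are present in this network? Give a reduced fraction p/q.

There are 6 edges and 5 nodes, so the maximum possible is C(5,2) = 10.
Density = 6/10 = 3/5.

3/5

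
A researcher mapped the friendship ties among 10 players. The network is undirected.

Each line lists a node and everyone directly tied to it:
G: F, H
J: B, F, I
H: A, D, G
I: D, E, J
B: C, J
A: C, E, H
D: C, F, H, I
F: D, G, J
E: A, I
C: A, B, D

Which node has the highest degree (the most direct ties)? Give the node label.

Degrees — A:3, B:2, C:3, D:4, E:2, F:3, G:2, H:3, I:3, J:3.
The maximum is 4, attained only by D.

D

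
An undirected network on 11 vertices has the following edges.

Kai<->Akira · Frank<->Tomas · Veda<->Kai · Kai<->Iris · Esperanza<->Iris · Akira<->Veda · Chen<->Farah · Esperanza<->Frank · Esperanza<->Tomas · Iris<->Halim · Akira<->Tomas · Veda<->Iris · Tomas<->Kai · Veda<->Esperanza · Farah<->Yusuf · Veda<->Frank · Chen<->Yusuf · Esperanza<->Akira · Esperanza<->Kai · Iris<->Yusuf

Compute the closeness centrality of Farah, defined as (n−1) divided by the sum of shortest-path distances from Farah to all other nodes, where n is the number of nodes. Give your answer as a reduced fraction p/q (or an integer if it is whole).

Distances from Farah: Akira:4, Chen:1, Esperanza:3, Frank:4, Halim:3, Iris:2, Kai:3, Tomas:4, Veda:3, Yusuf:1. Sum = 28.
n = 11, so closeness = 10/28 = 5/14.

5/14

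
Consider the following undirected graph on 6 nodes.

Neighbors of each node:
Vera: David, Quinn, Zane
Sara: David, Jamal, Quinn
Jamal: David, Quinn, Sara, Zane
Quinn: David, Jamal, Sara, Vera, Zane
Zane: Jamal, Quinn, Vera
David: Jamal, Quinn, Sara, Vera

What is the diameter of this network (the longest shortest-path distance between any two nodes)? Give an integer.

2

Eccentricity of each node (its greatest distance to any other): David:2, Jamal:2, Quinn:1, Sara:2, Vera:2, Zane:2.
The maximum eccentricity is 2, realized for instance by the pair David–Zane via David – Quinn – Zane. So the diameter is 2.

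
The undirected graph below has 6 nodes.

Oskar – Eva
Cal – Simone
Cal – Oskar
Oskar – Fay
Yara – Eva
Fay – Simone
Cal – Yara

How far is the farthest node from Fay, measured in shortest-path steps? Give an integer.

Distances from Fay: Cal:2, Eva:2, Oskar:1, Simone:1, Yara:3.
The largest is 3 (to Yara), so the eccentricity of Fay is 3.

3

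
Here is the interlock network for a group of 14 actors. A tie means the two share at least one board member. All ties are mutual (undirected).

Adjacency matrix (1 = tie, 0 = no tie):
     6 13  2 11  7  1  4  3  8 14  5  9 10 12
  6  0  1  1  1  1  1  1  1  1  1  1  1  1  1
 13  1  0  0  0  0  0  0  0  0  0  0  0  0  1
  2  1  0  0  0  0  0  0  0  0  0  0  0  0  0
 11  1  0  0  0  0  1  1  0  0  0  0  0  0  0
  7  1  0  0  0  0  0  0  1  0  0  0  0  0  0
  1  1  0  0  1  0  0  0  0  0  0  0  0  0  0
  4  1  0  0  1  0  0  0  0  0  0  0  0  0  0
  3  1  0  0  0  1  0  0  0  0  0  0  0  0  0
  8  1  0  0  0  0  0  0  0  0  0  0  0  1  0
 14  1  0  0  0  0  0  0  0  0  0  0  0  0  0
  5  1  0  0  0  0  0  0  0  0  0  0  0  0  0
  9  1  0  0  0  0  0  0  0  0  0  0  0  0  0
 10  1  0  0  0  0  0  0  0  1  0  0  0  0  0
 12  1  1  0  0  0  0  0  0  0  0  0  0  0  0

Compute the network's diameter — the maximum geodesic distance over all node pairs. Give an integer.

2

Eccentricity of each node (its greatest distance to any other): 1:2, 2:2, 3:2, 4:2, 5:2, 6:1, 7:2, 8:2, 9:2, 10:2, 11:2, 12:2, 13:2, 14:2.
The maximum eccentricity is 2, realized for instance by the pair 13–2 via 13 – 6 – 2. So the diameter is 2.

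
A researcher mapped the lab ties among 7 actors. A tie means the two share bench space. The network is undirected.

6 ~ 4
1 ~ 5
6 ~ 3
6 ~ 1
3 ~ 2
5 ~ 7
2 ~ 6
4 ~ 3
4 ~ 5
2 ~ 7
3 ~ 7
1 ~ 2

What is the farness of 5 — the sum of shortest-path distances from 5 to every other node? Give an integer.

Distances from 5: 1:1, 2:2, 3:2, 4:1, 6:2, 7:1.
Sum = 1 + 2 + 2 + 1 + 2 + 1 = 9.

9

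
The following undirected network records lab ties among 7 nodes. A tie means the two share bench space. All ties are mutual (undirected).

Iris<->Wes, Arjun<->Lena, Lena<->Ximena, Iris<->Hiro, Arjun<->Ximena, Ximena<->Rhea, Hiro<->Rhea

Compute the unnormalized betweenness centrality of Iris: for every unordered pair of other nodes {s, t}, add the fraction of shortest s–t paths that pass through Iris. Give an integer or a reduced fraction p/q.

5

Pairs whose geodesics pass through Iris — Wes–Lena: 1; Wes–Rhea: 1; Wes–Arjun: 1; Wes–Hiro: 1; Wes–Ximena: 1.
All other pairs contribute 0.
Summing the contributions gives betweenness(Iris) = 5.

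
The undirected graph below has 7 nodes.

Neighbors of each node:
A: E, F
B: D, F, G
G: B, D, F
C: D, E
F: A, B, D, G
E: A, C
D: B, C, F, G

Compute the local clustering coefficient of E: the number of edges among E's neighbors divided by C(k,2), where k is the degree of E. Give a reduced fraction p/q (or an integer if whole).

0

E's neighbors: A and C (k = 2).
Possible neighbor pairs: C(2,2) = 1. Edges among them: none → e = 0.
Clustering(E) = 0/1.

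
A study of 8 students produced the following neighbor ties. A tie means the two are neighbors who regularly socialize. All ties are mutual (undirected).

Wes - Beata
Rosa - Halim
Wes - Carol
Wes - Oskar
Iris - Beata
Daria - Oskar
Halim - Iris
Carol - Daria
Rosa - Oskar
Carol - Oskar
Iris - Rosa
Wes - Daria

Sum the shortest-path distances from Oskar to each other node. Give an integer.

Distances from Oskar: Beata:2, Carol:1, Daria:1, Halim:2, Iris:2, Rosa:1, Wes:1.
Sum = 2 + 1 + 1 + 2 + 2 + 1 + 1 = 10.

10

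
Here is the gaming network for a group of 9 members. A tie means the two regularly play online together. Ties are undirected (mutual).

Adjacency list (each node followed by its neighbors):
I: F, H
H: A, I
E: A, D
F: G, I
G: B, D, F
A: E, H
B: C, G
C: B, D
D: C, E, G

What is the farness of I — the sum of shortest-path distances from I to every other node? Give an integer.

19

Distances from I: A:2, B:3, C:4, D:3, E:3, F:1, G:2, H:1.
Sum = 2 + 3 + 4 + 3 + 3 + 1 + 2 + 1 = 19.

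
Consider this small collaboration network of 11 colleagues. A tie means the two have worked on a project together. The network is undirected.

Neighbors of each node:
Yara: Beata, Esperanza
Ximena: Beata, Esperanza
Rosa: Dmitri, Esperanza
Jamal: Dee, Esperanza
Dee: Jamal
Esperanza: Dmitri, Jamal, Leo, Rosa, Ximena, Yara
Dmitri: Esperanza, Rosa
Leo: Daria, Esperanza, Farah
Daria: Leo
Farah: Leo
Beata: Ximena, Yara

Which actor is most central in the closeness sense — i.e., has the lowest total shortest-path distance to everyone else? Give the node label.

Esperanza

Farness (sum of distances to all others) for each node — Beata:28, Daria:28, Dee:30, Dmitri:22, Esperanza:14, Farah:28, Jamal:21, Leo:19, Rosa:22, Ximena:21, Yara:21.
The smallest farness is 14, for Esperanza, so Esperanza has the highest closeness.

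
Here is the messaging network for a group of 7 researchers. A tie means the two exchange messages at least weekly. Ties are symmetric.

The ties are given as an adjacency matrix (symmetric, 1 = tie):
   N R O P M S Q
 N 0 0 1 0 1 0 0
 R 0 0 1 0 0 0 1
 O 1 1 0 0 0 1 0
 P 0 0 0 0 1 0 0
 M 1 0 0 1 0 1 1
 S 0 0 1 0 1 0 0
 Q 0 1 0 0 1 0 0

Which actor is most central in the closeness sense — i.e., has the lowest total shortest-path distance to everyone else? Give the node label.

M

Farness (sum of distances to all others) for each node — M:8, N:10, O:10, P:13, Q:10, R:11, S:10.
The smallest farness is 8, for M, so M has the highest closeness.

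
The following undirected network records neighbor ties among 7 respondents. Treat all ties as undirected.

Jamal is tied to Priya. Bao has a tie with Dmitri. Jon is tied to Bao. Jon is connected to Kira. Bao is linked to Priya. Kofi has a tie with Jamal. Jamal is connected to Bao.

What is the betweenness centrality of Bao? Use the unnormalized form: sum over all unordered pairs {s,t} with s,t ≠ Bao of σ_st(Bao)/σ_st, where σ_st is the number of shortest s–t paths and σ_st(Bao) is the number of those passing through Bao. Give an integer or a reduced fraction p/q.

Pairs whose geodesics pass through Bao — Kofi–Dmitri: 1; Kofi–Kira: 1; Kofi–Jon: 1; Priya–Dmitri: 1; Priya–Kira: 1; Priya–Jon: 1; Dmitri–Jamal: 1; Dmitri–Kira: 1; Dmitri–Jon: 1; Jamal–Kira: 1; Jamal–Jon: 1.
All other pairs contribute 0.
Summing the contributions gives betweenness(Bao) = 11.

11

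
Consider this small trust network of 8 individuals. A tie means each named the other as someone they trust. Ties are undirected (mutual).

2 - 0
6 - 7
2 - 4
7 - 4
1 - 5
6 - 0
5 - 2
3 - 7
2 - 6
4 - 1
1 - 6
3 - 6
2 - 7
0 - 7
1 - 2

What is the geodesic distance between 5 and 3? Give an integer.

One shortest route is 5 – 2 – 7 – 3, which uses 3 edges, and at distance 2 from 5 we only reach {0, 4, 6, 7}, which does not include 3. So d(5,3) = 3.

3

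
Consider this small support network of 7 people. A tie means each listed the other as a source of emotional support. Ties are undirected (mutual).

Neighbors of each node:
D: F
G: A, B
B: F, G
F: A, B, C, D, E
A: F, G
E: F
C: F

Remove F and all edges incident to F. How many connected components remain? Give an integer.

4

Without F, the remaining ties split the others into: {A, B, G}; {E}; {D}; {C}.
That's 4 separate components.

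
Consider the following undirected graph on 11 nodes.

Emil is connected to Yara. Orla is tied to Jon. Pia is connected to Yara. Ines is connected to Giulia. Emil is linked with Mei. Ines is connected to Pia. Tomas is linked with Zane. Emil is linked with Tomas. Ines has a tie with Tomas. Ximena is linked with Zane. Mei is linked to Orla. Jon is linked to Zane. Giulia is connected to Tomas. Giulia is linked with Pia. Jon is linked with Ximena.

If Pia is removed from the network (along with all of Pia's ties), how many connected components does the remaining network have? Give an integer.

1

Pia's neighbors (Giulia, Ines, and Yara) remain reachable from one another through other ties, so the rest of the network stays in one piece.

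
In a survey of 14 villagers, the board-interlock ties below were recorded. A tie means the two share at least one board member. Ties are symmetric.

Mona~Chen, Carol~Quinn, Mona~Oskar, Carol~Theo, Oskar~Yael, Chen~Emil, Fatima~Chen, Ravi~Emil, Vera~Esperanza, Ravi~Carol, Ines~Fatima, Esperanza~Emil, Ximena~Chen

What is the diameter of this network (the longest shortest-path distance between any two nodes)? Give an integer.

7

Eccentricity of each node (its greatest distance to any other): Carol:6, Chen:4, Emil:4, Esperanza:5, Fatima:5, Ines:6, Mona:5, Oskar:6, Quinn:7, Ravi:5, Theo:7, Vera:6, Ximena:5, Yael:7.
The maximum eccentricity is 7, realized for instance by the pair Theo–Yael via Theo – Carol – Ravi – Emil – Chen – Mona – Oskar – Yael. So the diameter is 7.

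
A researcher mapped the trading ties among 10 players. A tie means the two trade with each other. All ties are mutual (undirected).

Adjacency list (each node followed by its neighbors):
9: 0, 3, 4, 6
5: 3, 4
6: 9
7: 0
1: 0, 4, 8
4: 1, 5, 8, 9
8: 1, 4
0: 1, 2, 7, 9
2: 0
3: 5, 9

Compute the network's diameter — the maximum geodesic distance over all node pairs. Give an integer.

4

Eccentricity of each node (its greatest distance to any other): 0:3, 1:3, 2:4, 3:3, 4:3, 5:4, 6:3, 7:4, 8:3, 9:2.
The maximum eccentricity is 4, realized for instance by the pair 2–5 via 2 – 0 – 9 – 4 – 5. So the diameter is 4.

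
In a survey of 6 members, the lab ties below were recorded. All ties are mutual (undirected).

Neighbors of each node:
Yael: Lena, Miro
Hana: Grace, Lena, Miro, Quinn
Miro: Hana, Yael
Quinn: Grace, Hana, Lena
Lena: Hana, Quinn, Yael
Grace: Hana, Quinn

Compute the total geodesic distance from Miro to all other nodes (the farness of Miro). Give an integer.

Distances from Miro: Grace:2, Hana:1, Lena:2, Quinn:2, Yael:1.
Sum = 2 + 1 + 2 + 2 + 1 = 8.

8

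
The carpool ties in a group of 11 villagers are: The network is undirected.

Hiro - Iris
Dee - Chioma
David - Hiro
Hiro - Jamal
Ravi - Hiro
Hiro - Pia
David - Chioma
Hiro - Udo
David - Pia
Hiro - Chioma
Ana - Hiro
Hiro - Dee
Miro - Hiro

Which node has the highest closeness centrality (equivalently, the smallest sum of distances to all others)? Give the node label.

Hiro

Farness (sum of distances to all others) for each node — Ana:19, Chioma:17, David:17, Dee:18, Hiro:10, Iris:19, Jamal:19, Miro:19, Pia:18, Ravi:19, Udo:19.
The smallest farness is 10, for Hiro, so Hiro has the highest closeness.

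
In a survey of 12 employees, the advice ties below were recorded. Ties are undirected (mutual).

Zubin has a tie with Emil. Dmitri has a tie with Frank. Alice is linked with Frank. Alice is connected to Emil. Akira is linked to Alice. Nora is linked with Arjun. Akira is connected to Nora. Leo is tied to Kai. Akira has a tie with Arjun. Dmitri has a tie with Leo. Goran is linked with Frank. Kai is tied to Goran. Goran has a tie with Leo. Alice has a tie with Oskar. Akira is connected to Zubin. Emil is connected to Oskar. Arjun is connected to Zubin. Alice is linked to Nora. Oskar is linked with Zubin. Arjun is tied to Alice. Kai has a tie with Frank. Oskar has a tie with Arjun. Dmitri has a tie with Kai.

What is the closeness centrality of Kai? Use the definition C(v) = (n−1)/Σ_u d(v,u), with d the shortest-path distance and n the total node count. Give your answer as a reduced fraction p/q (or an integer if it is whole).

11/25

Distances from Kai: Akira:3, Alice:2, Arjun:3, Dmitri:1, Emil:3, Frank:1, Goran:1, Leo:1, Nora:3, Oskar:3, Zubin:4. Sum = 25.
n = 12, so closeness = 11/25.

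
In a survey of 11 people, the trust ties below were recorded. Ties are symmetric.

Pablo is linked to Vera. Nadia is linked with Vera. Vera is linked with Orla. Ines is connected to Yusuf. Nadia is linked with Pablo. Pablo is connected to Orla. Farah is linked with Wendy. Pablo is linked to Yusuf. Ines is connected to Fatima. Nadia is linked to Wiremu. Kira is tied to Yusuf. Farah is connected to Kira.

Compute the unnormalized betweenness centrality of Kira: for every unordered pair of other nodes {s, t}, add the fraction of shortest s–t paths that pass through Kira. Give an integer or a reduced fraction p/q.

Pairs whose geodesics pass through Kira — Fatima–Farah: 1; Fatima–Wendy: 1; Farah–Ines: 1; Farah–Nadia: 1; Farah–Yusuf: 1; Farah–Wiremu: 1; Farah–Orla: 1; Farah–Pablo: 1; Farah–Vera: 1; Ines–Wendy: 1; Nadia–Wendy: 1; Yusuf–Wendy: 1; Wiremu–Wendy: 1; Orla–Wendy: 1 … (+2 more pairs).
All other pairs contribute 0.
Summing the contributions gives betweenness(Kira) = 16.

16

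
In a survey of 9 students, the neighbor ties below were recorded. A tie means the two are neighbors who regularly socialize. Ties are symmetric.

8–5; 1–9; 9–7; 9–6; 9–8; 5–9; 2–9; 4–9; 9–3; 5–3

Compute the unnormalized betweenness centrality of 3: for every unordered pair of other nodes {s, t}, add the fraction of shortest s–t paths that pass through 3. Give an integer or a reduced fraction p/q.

0

No shortest path between any pair of other nodes passes through 3.
Summing the contributions gives betweenness(3) = 0.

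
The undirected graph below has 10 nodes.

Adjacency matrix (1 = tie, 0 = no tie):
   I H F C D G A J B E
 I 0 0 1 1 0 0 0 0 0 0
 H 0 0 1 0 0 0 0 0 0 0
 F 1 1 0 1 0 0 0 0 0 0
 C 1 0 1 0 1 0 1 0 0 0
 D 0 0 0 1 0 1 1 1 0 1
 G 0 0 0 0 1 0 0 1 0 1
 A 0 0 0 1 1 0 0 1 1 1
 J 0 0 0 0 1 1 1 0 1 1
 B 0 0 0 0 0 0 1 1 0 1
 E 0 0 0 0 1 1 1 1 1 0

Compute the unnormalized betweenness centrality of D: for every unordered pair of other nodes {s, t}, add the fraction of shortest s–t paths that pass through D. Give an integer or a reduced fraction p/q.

25/3

Pairs whose geodesics pass through D — I–G: 1; I–J: 1/2; I–E: 1/2; H–G: 1; H–J: 1/2; H–E: 1/2; F–G: 1; F–J: 1/2; F–E: 1/2; C–G: 1; C–J: 1/2; C–E: 1/2; G–A: 1/3.
All other pairs contribute 0.
Summing the contributions gives betweenness(D) = 25/3.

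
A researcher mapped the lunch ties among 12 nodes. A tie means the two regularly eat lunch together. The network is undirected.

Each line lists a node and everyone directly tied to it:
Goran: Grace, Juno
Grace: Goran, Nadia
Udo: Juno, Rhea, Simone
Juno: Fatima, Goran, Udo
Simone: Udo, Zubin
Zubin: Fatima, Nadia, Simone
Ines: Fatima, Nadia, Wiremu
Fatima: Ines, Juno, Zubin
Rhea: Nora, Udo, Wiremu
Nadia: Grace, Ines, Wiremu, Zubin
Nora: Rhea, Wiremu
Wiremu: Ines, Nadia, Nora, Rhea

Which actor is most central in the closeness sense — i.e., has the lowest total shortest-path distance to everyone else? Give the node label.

Nadia

Farness (sum of distances to all others) for each node — Fatima:22, Goran:27, Grace:25, Ines:22, Juno:22, Nadia:20, Nora:27, Rhea:23, Simone:25, Udo:22, Wiremu:21, Zubin:22.
The smallest farness is 20, for Nadia, so Nadia has the highest closeness.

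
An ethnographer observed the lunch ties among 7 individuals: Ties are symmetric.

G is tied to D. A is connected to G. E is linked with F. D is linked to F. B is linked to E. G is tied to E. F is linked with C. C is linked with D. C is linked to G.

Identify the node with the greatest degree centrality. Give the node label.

G

Degrees — A:1, B:1, C:3, D:3, E:3, F:3, G:4.
The maximum is 4, attained only by G.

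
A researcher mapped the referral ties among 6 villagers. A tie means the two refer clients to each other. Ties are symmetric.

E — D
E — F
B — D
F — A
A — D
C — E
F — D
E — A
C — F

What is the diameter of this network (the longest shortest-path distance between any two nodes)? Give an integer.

Eccentricity of each node (its greatest distance to any other): A:2, B:3, C:3, D:2, E:2, F:2.
The maximum eccentricity is 3, realized for instance by the pair C–B via C – E – D – B. So the diameter is 3.

3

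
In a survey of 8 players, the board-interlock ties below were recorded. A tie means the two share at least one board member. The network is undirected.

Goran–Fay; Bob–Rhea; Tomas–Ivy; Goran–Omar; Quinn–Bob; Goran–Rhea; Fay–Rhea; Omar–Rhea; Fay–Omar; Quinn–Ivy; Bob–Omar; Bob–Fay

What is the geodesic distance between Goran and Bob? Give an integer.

One shortest route is Goran – Rhea – Bob, which uses 2 edges, and Goran and Bob are not directly tied, so nothing shorter exists. So d(Goran,Bob) = 2.

2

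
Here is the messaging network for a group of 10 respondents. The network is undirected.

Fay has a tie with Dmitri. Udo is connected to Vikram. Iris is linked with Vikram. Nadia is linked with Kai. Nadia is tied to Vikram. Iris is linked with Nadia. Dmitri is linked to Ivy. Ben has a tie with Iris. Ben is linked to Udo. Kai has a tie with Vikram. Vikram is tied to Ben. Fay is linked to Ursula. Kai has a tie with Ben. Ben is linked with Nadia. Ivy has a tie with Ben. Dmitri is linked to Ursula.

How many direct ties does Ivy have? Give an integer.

Ivy is directly tied to Ben and Dmitri. That is 2 neighbors, so the degree of Ivy is 2.

2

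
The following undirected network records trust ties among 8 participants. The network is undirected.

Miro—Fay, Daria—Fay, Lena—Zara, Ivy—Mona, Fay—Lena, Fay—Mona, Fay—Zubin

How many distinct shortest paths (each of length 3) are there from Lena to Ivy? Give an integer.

1

The shortest distance is 3, and the only length-3 path is Lena–Fay–Mona–Ivy. So there is exactly 1 shortest path.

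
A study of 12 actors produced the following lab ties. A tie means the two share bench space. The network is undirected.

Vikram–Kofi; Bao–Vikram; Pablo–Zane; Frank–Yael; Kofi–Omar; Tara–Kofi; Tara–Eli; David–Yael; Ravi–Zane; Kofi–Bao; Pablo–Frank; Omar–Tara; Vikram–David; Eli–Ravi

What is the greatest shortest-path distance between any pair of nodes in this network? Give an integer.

Eccentricity of each node (its greatest distance to any other): Bao:5, David:5, Eli:5, Frank:5, Kofi:5, Omar:5, Pablo:5, Ravi:5, Tara:5, Vikram:5, Yael:5, Zane:5.
The maximum eccentricity is 5, realized for instance by the pair Pablo–Bao via Pablo – Frank – Yael – David – Vikram – Bao. So the diameter is 5.

5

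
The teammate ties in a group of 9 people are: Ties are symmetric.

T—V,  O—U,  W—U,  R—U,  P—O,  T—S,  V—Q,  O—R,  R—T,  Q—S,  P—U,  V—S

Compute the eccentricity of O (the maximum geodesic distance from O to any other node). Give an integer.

4

Distances from O: P:1, Q:4, R:1, S:3, T:2, U:1, V:3, W:2.
The largest is 4 (to Q), so the eccentricity of O is 4.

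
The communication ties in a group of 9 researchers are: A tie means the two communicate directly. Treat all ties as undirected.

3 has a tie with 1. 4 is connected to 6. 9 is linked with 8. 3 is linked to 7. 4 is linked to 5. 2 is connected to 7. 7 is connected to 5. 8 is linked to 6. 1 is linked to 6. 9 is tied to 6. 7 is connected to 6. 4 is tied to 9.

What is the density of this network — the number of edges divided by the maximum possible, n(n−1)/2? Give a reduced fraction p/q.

There are 12 edges and 9 nodes, so the maximum possible is C(9,2) = 36.
Density = 12/36 = 1/3.

1/3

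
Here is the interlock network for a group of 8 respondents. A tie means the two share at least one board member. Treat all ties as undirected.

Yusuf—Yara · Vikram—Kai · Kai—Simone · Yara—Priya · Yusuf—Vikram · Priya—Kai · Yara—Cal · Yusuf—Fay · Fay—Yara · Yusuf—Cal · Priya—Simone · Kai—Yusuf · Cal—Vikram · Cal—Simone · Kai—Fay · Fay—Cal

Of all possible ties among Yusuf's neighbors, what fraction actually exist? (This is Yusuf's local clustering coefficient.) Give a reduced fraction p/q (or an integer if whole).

Yusuf's neighbors: Cal, Fay, Kai, Vikram, and Yara (k = 5).
Possible neighbor pairs: C(5,2) = 10. Edges among them: Cal–Fay, Cal–Vikram, Cal–Yara, Fay–Kai, Fay–Yara, Kai–Vikram → e = 6.
Clustering(Yusuf) = 6/10 = 3/5.

3/5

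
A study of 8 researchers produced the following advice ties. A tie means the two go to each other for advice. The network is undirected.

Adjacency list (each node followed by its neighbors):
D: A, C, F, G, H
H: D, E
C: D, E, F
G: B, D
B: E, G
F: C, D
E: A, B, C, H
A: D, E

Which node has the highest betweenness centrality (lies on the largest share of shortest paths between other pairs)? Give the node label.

Unnormalized betweenness of each node: A:1/3, B:1, C:11/6, D:8, E:5, F:0, G:3/2, H:1/3.
D has the largest value, 8, making it the main broker — the node through which the most shortest paths run.

D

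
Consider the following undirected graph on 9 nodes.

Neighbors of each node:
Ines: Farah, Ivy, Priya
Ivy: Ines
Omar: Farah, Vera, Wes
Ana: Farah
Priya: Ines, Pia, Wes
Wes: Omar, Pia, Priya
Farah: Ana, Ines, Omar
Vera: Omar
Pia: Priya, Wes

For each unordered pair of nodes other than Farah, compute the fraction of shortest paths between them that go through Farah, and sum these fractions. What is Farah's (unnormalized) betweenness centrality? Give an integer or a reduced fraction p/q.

11

Pairs whose geodesics pass through Farah — Priya–Ana: 1; Ana–Wes: 1; Ana–Omar: 1; Ana–Pia: 2/2; Ana–Ines: 1; Ana–Ivy: 1; Ana–Vera: 1; Omar–Ines: 1; Omar–Ivy: 1; Ines–Vera: 1; Ivy–Vera: 1.
All other pairs contribute 0.
Summing the contributions gives betweenness(Farah) = 11.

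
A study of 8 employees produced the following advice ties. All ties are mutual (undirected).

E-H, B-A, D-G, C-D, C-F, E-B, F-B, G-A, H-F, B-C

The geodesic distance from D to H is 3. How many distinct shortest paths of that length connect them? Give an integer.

1

The shortest distance is 3, and the only length-3 path is D–C–F–H. So there is exactly 1 shortest path.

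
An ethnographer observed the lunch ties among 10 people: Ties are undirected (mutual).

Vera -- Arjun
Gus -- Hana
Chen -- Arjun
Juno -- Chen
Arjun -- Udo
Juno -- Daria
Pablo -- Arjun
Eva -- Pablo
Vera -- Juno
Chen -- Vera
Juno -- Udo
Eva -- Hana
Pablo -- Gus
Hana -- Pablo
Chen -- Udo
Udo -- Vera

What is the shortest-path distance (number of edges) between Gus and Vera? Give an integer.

One shortest route is Gus – Pablo – Arjun – Vera, which uses 3 edges, and at distance 2 from Gus we only reach {Arjun, Eva}, which does not include Vera. So d(Gus,Vera) = 3.

3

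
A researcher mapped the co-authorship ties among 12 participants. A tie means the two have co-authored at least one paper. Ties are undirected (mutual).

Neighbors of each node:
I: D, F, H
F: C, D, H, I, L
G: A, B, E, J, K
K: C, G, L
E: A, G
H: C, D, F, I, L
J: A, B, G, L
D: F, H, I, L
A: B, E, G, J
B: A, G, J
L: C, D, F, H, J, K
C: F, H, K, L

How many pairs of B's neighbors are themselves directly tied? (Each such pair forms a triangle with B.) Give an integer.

3

B's neighbors: A, G, and J.
Neighbor pairs that are themselves tied: B–A–G; B–A–J; B–G–J. Each forms one triangle with B, for 3 in total.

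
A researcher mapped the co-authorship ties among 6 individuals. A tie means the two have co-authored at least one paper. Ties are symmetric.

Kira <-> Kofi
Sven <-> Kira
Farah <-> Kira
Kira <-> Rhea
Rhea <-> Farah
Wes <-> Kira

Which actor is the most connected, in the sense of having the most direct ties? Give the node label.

Kira

Degrees — Farah:2, Kira:5, Kofi:1, Rhea:2, Sven:1, Wes:1.
The maximum is 5, attained only by Kira.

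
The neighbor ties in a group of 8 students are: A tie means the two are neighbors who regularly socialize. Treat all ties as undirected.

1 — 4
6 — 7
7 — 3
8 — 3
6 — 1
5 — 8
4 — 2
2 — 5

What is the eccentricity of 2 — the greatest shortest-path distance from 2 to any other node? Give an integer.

Distances from 2: 1:2, 3:3, 4:1, 5:1, 6:3, 7:4, 8:2.
The largest is 4 (to 7), so the eccentricity of 2 is 4.

4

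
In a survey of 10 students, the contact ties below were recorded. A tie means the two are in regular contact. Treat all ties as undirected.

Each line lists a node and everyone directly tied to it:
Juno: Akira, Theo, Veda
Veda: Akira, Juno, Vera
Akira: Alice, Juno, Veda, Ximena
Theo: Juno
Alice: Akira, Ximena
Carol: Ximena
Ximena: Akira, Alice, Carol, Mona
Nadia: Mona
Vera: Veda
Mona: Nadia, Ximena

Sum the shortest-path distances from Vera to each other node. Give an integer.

27

Distances from Vera: Akira:2, Alice:3, Carol:4, Juno:2, Mona:4, Nadia:5, Theo:3, Veda:1, Ximena:3.
Sum = 2 + 3 + 4 + 2 + 4 + 5 + 3 + 1 + 3 = 27.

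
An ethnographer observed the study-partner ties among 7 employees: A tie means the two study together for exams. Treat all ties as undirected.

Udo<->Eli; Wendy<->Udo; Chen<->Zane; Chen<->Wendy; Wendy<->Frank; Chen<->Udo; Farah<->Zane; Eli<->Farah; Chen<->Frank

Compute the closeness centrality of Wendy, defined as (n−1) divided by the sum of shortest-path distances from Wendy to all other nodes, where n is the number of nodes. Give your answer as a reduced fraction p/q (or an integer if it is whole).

Distances from Wendy: Chen:1, Eli:2, Farah:3, Frank:1, Udo:1, Zane:2. Sum = 10.
n = 7, so closeness = 6/10 = 3/5.

3/5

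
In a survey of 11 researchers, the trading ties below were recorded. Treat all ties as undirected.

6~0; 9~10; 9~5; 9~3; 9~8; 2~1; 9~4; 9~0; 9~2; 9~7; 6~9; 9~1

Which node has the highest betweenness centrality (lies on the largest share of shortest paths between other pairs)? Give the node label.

Unnormalized betweenness of each node: 0:0, 1:0, 2:0, 3:0, 4:0, 5:0, 6:0, 7:0, 8:0, 9:43, 10:0.
9 has the largest value, 43, making it the main broker — the node through which the most shortest paths run.

9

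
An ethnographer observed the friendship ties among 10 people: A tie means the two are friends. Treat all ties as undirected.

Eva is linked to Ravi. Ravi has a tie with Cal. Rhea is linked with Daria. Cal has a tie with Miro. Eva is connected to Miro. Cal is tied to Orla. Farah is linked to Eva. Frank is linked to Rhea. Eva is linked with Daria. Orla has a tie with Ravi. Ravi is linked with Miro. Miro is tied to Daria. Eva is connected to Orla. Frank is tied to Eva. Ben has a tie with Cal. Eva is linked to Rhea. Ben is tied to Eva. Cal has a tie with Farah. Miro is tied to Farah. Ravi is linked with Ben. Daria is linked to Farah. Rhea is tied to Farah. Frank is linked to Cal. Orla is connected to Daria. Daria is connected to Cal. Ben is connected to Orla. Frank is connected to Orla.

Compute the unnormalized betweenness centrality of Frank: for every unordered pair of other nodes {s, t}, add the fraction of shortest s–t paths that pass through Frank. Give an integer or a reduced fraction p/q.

17/21

Pairs whose geodesics pass through Frank — Cal–Rhea: 1/3; Cal–Eva: 1/7; Orla–Rhea: 1/3.
All other pairs contribute 0.
Summing the contributions gives betweenness(Frank) = 17/21.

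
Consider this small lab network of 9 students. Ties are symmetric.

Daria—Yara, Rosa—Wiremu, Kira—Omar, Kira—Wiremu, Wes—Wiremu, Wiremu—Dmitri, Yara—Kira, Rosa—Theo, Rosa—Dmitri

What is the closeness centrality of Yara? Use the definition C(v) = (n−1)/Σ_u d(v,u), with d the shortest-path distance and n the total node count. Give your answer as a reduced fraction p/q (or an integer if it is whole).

Distances from Yara: Daria:1, Dmitri:3, Kira:1, Omar:2, Rosa:3, Theo:4, Wes:3, Wiremu:2. Sum = 19.
n = 9, so closeness = 8/19.

8/19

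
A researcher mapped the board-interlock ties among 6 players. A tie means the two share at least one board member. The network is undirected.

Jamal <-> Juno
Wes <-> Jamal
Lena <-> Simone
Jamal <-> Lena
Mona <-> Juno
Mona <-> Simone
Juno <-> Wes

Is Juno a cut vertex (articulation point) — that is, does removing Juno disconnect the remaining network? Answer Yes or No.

No

Even without Juno, every remaining node can still reach every other (the residual graph is connected), so Juno is not a cut vertex.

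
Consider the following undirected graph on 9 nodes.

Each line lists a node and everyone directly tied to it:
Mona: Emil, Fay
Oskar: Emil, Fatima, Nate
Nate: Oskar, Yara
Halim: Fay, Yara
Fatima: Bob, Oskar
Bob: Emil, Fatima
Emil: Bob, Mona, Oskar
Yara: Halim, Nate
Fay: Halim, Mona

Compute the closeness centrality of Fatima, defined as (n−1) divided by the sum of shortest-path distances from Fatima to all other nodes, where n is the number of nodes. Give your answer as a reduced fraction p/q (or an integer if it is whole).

2/5

Distances from Fatima: Bob:1, Emil:2, Fay:4, Halim:4, Mona:3, Nate:2, Oskar:1, Yara:3. Sum = 20.
n = 9, so closeness = 8/20 = 2/5.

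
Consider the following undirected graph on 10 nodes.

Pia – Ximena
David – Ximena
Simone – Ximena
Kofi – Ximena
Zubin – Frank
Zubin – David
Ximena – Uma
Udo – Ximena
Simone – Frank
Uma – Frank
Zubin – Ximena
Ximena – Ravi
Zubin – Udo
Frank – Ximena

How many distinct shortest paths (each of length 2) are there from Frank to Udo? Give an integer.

The shortest distance is 2. The length-2 paths are: Frank–Ximena–Udo; Frank–Zubin–Udo.
That gives 2 distinct shortest paths.

2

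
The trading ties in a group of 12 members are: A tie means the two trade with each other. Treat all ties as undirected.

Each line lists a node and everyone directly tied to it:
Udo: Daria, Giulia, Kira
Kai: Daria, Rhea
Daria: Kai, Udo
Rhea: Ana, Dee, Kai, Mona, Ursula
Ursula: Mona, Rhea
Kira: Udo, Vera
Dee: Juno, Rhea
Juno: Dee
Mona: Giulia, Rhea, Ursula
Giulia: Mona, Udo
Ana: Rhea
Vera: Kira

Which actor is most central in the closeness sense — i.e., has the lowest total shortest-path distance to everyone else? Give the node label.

Farness (sum of distances to all others) for each node — Ana:33, Daria:27, Dee:31, Giulia:26, Juno:41, Kai:25, Kira:36, Mona:24, Rhea:23, Udo:28, Ursula:28, Vera:46.
The smallest farness is 23, for Rhea, so Rhea has the highest closeness.

Rhea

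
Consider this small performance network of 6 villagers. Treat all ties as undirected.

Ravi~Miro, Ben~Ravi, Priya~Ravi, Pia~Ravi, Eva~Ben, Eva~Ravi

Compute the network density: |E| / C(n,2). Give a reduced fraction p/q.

There are 6 edges and 6 nodes, so the maximum possible is C(6,2) = 15.
Density = 6/15 = 2/5.

2/5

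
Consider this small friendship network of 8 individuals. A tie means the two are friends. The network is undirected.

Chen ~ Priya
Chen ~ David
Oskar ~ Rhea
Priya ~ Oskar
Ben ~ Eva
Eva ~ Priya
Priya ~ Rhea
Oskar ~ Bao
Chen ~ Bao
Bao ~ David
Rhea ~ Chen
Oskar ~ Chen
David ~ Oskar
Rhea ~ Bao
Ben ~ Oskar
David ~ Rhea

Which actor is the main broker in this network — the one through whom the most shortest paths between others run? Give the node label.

Oskar

Unnormalized betweenness of each node: Bao:0, Ben:1, Chen:7/6, David:0, Eva:1/2, Oskar:37/6, Priya:4, Rhea:7/6.
Oskar has the largest value, 37/6, making it the main broker — the node through which the most shortest paths run.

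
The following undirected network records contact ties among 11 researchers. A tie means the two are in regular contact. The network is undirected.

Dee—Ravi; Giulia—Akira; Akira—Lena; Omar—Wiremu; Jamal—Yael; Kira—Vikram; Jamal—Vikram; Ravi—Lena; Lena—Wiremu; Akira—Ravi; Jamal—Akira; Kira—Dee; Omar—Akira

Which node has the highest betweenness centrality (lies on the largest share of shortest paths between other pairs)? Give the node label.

Akira

Unnormalized betweenness of each node: Akira:25, Dee:5, Giulia:0, Jamal:16, Kira:5/2, Lena:11/2, Omar:5/2, Ravi:19/2, Vikram:9/2, Wiremu:1/2, Yael:0.
Akira has the largest value, 25, making it the main broker — the node through which the most shortest paths run.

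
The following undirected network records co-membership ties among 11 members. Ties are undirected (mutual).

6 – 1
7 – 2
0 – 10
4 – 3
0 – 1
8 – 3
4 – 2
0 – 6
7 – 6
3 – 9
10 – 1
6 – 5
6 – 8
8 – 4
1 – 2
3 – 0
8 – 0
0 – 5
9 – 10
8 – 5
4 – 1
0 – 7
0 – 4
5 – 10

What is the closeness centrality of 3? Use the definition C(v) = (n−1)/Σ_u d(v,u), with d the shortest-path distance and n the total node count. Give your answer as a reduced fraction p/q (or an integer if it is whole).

5/8

Distances from 3: 0:1, 1:2, 2:2, 4:1, 5:2, 6:2, 7:2, 8:1, 9:1, 10:2. Sum = 16.
n = 11, so closeness = 10/16 = 5/8.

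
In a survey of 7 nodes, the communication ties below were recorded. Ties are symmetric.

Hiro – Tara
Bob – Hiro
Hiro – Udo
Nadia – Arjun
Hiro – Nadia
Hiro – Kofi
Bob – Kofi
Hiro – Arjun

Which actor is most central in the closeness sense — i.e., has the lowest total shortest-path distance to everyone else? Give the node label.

Farness (sum of distances to all others) for each node — Arjun:10, Bob:10, Hiro:6, Kofi:10, Nadia:10, Tara:11, Udo:11.
The smallest farness is 6, for Hiro, so Hiro has the highest closeness.

Hiro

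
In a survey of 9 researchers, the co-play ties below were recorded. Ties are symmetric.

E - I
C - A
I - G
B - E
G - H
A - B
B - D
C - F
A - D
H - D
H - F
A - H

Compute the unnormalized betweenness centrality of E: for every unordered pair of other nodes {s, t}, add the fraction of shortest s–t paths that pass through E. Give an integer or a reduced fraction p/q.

Pairs whose geodesics pass through E — C–I: 1/3; A–I: 1/2; D–I: 1/2; B–I: 1; B–G: 1/3.
All other pairs contribute 0.
Summing the contributions gives betweenness(E) = 8/3.

8/3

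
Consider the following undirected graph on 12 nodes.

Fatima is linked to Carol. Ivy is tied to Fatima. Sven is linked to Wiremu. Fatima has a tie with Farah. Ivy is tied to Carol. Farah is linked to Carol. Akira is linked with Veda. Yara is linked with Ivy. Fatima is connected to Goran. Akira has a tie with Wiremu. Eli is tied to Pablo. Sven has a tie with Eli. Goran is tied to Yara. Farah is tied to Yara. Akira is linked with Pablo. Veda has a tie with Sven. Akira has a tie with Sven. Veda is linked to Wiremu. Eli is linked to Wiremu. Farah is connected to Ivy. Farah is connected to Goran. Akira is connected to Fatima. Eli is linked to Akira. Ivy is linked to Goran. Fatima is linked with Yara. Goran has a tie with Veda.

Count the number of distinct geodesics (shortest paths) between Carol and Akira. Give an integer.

The shortest distance is 2, and the only length-2 path is Carol–Fatima–Akira. So there is exactly 1 shortest path.

1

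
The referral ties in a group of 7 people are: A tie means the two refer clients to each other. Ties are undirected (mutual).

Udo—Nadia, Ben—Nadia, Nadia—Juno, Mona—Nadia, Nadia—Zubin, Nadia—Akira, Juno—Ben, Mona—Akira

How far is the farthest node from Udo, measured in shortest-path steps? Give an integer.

2

Distances from Udo: Akira:2, Ben:2, Juno:2, Mona:2, Nadia:1, Zubin:2.
The largest is 2 (to Mona, Akira, Zubin, Juno, and Ben), so the eccentricity of Udo is 2.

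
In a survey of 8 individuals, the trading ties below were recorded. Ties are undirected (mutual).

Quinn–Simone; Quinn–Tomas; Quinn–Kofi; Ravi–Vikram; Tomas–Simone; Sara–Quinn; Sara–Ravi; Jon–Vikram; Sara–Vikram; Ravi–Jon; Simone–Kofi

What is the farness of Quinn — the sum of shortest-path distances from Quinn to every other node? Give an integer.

11

Distances from Quinn: Jon:3, Kofi:1, Ravi:2, Sara:1, Simone:1, Tomas:1, Vikram:2.
Sum = 3 + 1 + 2 + 1 + 1 + 1 + 2 = 11.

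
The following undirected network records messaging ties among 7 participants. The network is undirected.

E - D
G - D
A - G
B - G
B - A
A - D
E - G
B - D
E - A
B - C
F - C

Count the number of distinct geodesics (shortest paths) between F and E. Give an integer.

The shortest distance is 4. The length-4 paths are: F–C–B–A–E; F–C–B–G–E; F–C–B–D–E.
That gives 3 distinct shortest paths.

3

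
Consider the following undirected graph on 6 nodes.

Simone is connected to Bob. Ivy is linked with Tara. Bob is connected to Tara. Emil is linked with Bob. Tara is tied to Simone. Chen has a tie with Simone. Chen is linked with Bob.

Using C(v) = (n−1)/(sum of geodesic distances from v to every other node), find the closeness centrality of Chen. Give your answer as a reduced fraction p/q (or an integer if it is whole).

5/9

Distances from Chen: Bob:1, Emil:2, Ivy:3, Simone:1, Tara:2. Sum = 9.
n = 6, so closeness = 5/9.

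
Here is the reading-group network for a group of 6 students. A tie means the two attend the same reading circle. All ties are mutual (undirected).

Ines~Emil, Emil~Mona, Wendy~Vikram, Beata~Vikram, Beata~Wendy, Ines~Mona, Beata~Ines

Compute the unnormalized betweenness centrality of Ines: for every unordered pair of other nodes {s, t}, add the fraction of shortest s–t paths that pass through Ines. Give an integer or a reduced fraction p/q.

Pairs whose geodesics pass through Ines — Emil–Wendy: 1; Emil–Vikram: 1; Emil–Beata: 1; Wendy–Mona: 1; Vikram–Mona: 1; Mona–Beata: 1.
All other pairs contribute 0.
Summing the contributions gives betweenness(Ines) = 6.

6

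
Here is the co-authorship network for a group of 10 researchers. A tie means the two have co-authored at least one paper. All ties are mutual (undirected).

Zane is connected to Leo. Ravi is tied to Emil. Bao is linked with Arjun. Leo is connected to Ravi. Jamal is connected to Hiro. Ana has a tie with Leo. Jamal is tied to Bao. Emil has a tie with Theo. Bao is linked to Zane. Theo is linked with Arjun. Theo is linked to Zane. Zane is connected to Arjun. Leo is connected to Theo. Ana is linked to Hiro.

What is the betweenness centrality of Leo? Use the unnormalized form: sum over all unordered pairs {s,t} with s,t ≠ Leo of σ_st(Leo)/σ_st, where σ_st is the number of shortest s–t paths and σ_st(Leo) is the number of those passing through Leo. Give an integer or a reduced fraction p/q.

79/6

Pairs whose geodesics pass through Leo — Bao–Ana: 1/2; Bao–Ravi: 1; Jamal–Ravi: 2/2; Hiro–Ravi: 1; Hiro–Emil: 2/2; Hiro–Theo: 1; Hiro–Zane: 1/2; Ana–Ravi: 1; Ana–Emil: 2/2; Ana–Theo: 1; Ana–Zane: 1; Ana–Arjun: 2/2; Ravi–Theo: 1/2; Ravi–Zane: 1 … (+1 more pairs).
All other pairs contribute 0.
Summing the contributions gives betweenness(Leo) = 79/6.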